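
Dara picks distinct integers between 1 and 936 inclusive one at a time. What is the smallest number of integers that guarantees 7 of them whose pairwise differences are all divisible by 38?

229

Integers whose pairwise differences are multiples of 38 are exactly those sharing a remainder mod 38. By pigeonhole, the 38 residue classes mod 38 are the pigeonholes.
With 228 integers one could put 6 in each residue class and have no class reach 7.
The 229th integer pushes some class to 7, so 38·6 + 1 = 229.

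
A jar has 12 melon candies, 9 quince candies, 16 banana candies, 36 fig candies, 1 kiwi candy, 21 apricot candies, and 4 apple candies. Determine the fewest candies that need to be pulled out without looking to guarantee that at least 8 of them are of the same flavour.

41

An adversary could hand out at most 7 candies per flavour (kiwi, apple run out sooner): 7 + 7 + 7 + 7 + 1 + 7 + 4 = 40 candies and still no flavour has 8.
By pigeonhole, one more candy lands in a flavour already at 7, so 41 draws are enough and 40 are not.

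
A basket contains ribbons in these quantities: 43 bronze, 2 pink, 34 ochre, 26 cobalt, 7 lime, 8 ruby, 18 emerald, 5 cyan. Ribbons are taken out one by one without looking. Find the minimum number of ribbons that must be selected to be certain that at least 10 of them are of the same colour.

59

The 8 colours are the holes; the ribbons drawn are the pigeons.
To avoid 10 of any one colour, the worst case takes at most 9 of each colour, or every ribbon of a colour that has fewer than 9.
That gives 9 + 2 + 9 + 9 + 7 + 8 + 9 + 5 = 58 ribbons with no colour reaching 10.
The next ribbon forces some colour to 10, so 58 + 1 = 59.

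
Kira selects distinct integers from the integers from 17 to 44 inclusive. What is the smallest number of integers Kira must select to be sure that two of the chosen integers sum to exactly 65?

A set avoiding the sum 65 can contain at most one of each pair {x, 65−x}, plus the 4 elements whose complement lies outside the range.
The integers 17, …, 32 (16 of them) are such a set: any two sum to at least 17+18 = 35 and at most 31+32 = 63 < 65.
By pigeonhole, any 17th integer completes one of the 12 pairs, so 17 choices force a sum of 65.

17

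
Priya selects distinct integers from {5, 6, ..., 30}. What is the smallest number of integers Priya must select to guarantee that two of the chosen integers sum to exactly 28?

18

Two chosen integers sum to 28 exactly when both halves of some pair {x, 28−x} with 5 ≤ x ≤ 28−x ≤ 23 are chosen — 9 such pairs.
The remaining 8 elements (those with no distinct partner in range) can never complete a 28-sum, so the worst case takes all of them and one from each pair: 8 + 9 = 17.
Pigeonhole: the 18th integer has to be the second member of some pair, so 17 + 1 = 18.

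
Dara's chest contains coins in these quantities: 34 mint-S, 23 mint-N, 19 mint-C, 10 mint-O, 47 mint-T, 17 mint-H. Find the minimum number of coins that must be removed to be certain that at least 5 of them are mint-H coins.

138

In the worst case for collecting mint-H coins, every non-mint-H coin comes out first.
There are 34 + 23 + 19 + 10 + 47 = 133 non-mint-H coins altogether.
After those, each further coin must be mint-H, so 133 + 5 = 138 draws guarantee 5 mint-H coins.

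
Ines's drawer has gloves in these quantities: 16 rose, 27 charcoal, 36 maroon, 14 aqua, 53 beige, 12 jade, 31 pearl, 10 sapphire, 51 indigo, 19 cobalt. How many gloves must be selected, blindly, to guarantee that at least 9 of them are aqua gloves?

In the worst case for collecting aqua gloves, every non-aqua glove comes out first.
There are 16 + 27 + 36 + 53 + 12 + 31 + 10 + 51 + 19 = 255 non-aqua gloves altogether.
After those, each further glove must be aqua, so 255 + 9 = 264 draws guarantee 9 aqua gloves.

264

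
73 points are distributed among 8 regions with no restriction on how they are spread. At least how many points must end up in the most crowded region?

The 8 regions are the holes and the 73 points are the pigeons.
If every region held at most 9 points, the total would be at most 8 × 9 = 72, which is less than 73.
So some region holds at least ⌈73/8⌉ = 10 points.

10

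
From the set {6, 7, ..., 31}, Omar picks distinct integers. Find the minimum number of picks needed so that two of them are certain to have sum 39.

Group the elements by complementary pair {x, 39−x}: {8,31}, {9,30}, {10,29}, …, giving 12 two-element pairs and 2 integers whose partner 39−x falls outside [6,31].
Pigeonhole: treating each of those 14 groups as a pigeonhole, one can pick one integer per group — 14 integers — with no two summing to 39.
The 15th integer lands in an occupied pair, forcing a sum of 39.

15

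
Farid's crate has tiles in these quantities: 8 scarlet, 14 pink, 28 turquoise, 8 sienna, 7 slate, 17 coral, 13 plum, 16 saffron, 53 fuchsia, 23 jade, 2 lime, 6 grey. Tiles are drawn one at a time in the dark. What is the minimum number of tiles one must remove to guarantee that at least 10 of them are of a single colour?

By the pigeonhole principle, the 12 colours are the holes; the tiles drawn are the pigeons.
To avoid 10 of any one colour, the worst case takes at most 9 of each colour, or every tile of a colour that has fewer than 9.
That gives 8 + 9 + 9 + 8 + 7 + 9 + 9 + 9 + 9 + 9 + 2 + 6 = 94 tiles with no colour reaching 10.
The next tile forces some colour to 10, so 94 + 1 = 95.

95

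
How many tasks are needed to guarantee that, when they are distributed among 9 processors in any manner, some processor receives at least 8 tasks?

64

With 63 tasks one could put exactly 7 in each of the 9 processors, and no processor would reach 8.
One more task must land in a processor that already has 7, giving it 8.
So 9 × 7 + 1 = 64 tasks are required.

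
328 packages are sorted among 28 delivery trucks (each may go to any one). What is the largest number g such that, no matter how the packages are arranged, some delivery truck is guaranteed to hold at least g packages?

The 28 delivery trucks are the holes and the 328 packages are the pigeons.
If every delivery truck held at most 11 packages, the total would be at most 28 × 11 = 308, which is less than 328.
So some delivery truck holds at least ⌈328/28⌉ = 12 packages.

12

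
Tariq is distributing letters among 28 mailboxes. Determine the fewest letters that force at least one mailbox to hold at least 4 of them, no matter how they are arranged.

With 84 letters one could put exactly 3 in each of the 28 mailboxes, and no mailbox would reach 4.
One more letter must land in a mailbox that already has 3, giving it 4.
So 28 × 3 + 1 = 85 letters are required.

85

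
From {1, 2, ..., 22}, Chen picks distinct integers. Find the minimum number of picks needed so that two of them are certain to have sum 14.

Two chosen integers sum to 14 exactly when both halves of some pair {x, 14−x} with 1 ≤ x ≤ 14−x ≤ 13 are chosen — 6 such pairs.
The remaining 10 elements (those with no distinct partner in range) can never complete a 14-sum, so the worst case takes all of them and one from each pair: 10 + 6 = 16.
By pigeonhole, the 17th integer has to be the second member of some pair, so 16 + 1 = 17.

17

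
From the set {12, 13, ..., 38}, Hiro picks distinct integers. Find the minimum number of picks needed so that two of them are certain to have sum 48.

A set avoiding the sum 48 can contain at most one of each pair {x, 48−x}, plus the 3 elements whose complement lies outside the range or equal to its own complement.
The integers 24, …, 38 (15 of them) are such a set: any two sum to at least 24+25 = 49 > 48.
Any 16th integer completes one of the 12 pairs, so 16 choices force a sum of 48.

16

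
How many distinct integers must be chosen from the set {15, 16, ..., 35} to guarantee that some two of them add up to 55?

14

A set avoiding the sum 55 can contain at most one of each pair {x, 55−x}, plus the 5 elements whose complement lies outside the range.
The integers 15, …, 27 (13 of them) are such a set: any two sum to at least 15+16 = 31 and at most 26+27 = 53 < 55.
Any 14th integer completes one of the 8 pairs, so 14 choices force a sum of 55.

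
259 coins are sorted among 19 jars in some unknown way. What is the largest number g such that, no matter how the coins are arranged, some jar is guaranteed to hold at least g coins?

14

By the pigeonhole principle, the 19 jars are the holes and the 259 coins are the pigeons.
If every jar held at most 13 coins, the total would be at most 19 × 13 = 247, which is less than 259.
So some jar holds at least ⌈259/19⌉ = 14 coins.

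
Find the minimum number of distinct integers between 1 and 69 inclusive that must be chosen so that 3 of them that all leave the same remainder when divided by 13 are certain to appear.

27

The 13 residue classes mod 13 are the pigeonholes.
With 26 integers one could put 2 in each residue class and have no class reach 3.
The 27th integer pushes some class to 3, so 13·2 + 1 = 27.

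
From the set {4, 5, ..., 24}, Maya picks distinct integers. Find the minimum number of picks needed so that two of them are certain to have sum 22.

15

Two chosen integers sum to 22 exactly when both halves of some pair {x, 22−x} with 4 ≤ x ≤ 22−x ≤ 18 are chosen — 7 such pairs.
The remaining 7 elements (those with no distinct partner in range) can never complete a 22-sum, so the worst case takes all of them and one from each pair: 7 + 7 = 14.
The 15th integer has to be the second member of some pair, so 14 + 1 = 15.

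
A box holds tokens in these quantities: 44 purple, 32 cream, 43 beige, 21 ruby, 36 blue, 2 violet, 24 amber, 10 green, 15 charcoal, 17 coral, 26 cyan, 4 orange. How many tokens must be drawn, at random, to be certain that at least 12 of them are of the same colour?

By pigeonhole, put each drawn token into a box by colour. The largest draw with every box below 12 takes min(count, 11) from each colour; colours with fewer than 11 contribute all they have.
Σ min(cᵢ, 11) = 11 + 11 + 11 + 11 + 11 + 2 + 11 + 10 + 11 + 11 + 11 + 4 = 115.
Draw number 115 + 1 = 116 must push one box to 12.

116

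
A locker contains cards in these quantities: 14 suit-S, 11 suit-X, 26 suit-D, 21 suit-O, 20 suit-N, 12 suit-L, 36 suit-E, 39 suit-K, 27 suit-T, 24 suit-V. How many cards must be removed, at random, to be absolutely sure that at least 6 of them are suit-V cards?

212

In the worst case for collecting suit-V cards, every non-suit-V card comes out first.
There are 14 + 11 + 26 + 21 + 20 + 12 + 36 + 39 + 27 = 206 non-suit-V cards altogether.
After those, each further card must be suit-V, so 206 + 6 = 212 draws guarantee 6 suit-V cards.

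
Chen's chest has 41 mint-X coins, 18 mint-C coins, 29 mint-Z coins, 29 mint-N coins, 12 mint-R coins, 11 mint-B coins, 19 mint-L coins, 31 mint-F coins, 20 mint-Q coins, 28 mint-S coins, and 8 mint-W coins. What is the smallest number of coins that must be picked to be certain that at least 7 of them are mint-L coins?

In the worst case for collecting mint-L coins, every non-mint-L coin comes out first.
There are 41 + 18 + 29 + 29 + 12 + 11 + 31 + 20 + 28 + 8 = 227 non-mint-L coins altogether.
After those, each further coin must be mint-L, so 227 + 7 = 234 draws guarantee 7 mint-L coins.

234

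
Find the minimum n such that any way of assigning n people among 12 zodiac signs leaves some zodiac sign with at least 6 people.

61

With 60 people one could put exactly 5 in each of the 12 zodiac signs, and no zodiac sign would reach 6.
By pigeonhole, one more person must land in a zodiac sign that already has 5, giving it 6.
So 12 × 5 + 1 = 61 people are required.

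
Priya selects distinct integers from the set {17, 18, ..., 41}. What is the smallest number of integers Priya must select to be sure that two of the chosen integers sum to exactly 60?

Two chosen integers sum to 60 exactly when both halves of some pair {x, 60−x} with 19 ≤ x ≤ 60−x ≤ 41 are chosen — 11 such pairs.
The remaining 3 elements (those with no distinct partner in range) can never complete a 60-sum, so the worst case takes all of them and one from each pair: 3 + 11 = 14.
The 15th integer has to be the second member of some pair, so 14 + 1 = 15.

15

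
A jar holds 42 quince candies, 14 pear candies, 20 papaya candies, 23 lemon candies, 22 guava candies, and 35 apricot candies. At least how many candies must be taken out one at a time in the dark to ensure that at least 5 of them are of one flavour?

25

An adversary could hand out at most 4 candies per flavour: 4 + 4 + 4 + 4 + 4 + 4 = 24 candies and still no flavour has 5.
One more candy lands in a flavour already at 4, so 25 draws are enough and 24 are not.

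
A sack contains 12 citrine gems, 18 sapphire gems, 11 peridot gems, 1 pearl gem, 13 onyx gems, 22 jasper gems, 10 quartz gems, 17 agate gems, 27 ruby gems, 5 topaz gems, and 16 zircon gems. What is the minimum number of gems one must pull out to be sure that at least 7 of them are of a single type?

61

By the pigeonhole principle, the 11 types are the holes; the gems drawn are the pigeons.
To avoid 7 of any one type, the worst case takes at most 6 of each type, or every gem of a type that has fewer than 6.
That gives 6 + 6 + 6 + 1 + 6 + 6 + 6 + 6 + 6 + 5 + 6 = 60 gems with no type reaching 7.
The next gem forces some type to 7, so 60 + 1 = 61.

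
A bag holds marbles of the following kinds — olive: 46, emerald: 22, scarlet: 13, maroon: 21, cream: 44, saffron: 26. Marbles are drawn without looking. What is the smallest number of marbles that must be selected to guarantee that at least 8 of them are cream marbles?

136

In the worst case for collecting cream marbles, every non-cream marble comes out first.
There are 46 + 22 + 13 + 21 + 26 = 128 non-cream marbles altogether.
After those, each further marble must be cream, so 128 + 8 = 136 draws guarantee 8 cream marbles.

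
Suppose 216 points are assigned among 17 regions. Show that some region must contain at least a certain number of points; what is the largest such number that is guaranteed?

13

By the pigeonhole principle, the 17 regions are the holes and the 216 points are the pigeons.
If every region held at most 12 points, the total would be at most 17 × 12 = 204, which is less than 216.
So some region holds at least ⌈216/17⌉ = 13 points.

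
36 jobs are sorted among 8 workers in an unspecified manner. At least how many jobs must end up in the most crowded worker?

The 8 workers are the holes and the 36 jobs are the pigeons.
If every worker held at most 4 jobs, the total would be at most 8 × 4 = 32, which is less than 36.
So some worker holds at least ⌈36/8⌉ = 5 jobs.

5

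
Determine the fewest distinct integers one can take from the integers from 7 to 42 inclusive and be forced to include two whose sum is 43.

A set avoiding the sum 43 can contain at most one of each pair {x, 43−x}, plus the 6 elements whose complement lies outside the range.
The integers 22, …, 42 (21 of them) are such a set: any two sum to at least 22+23 = 45 > 43.
Any 22nd integer completes one of the 15 pairs, so 22 choices force a sum of 43.

22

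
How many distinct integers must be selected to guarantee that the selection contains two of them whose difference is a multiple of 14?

15

Integers whose pairwise differences are multiples of 14 are exactly those sharing a remainder mod 14. The 14 residue classes mod 14 are the pigeonholes.
With 14 integers one could put 1 in each residue class and have no class reach 2.
The 15th integer pushes some class to 2, so 14·1 + 1 = 15.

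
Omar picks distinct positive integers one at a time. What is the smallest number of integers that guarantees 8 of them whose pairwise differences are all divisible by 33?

Integers whose pairwise differences are multiples of 33 are exactly those sharing a remainder mod 33. Pigeonhole: the 33 residue classes mod 33 are the pigeonholes.
With 231 integers one could put 7 in each residue class and have no class reach 8.
The 232nd integer pushes some class to 8, so 33·7 + 1 = 232.

232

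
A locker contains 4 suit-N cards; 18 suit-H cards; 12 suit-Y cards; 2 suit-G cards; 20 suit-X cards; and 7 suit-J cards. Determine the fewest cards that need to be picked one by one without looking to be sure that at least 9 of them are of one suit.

An adversary could hand out at most 8 cards per suit (suit-N, suit-G, suit-J run out sooner): 4 + 8 + 8 + 2 + 8 + 7 = 37 cards and still no suit has 9.
Pigeonhole: one more card lands in a suit already at 8, so 38 draws are enough and 37 are not.

38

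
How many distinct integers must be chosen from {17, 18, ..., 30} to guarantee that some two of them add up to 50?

Group the elements by complementary pair {x, 50−x}: {20,30}, {21,29}, {22,28}, …, giving 5 two-element pairs, the single value 25 (it cannot pair with itself since the integers are distinct), and 3 integers whose partner 50−x falls outside [17,30].
Treating each of those 9 groups as a pigeonhole, one can pick one integer per group — 9 integers — with no two summing to 50.
The 10th integer lands in an occupied pair, forcing a sum of 50.

10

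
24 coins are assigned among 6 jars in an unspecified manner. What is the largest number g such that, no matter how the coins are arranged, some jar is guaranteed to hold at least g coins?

4

The 6 jars are the holes and the 24 coins are the pigeons.
If every jar held at most 3 coins, the total would be at most 6 × 3 = 18, which is less than 24.
So some jar holds at least ⌈24/6⌉ = 4 coins.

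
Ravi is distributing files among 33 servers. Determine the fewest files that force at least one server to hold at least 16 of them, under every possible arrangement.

With 495 files one could put exactly 15 in each of the 33 servers, and no server would reach 16.
One more file must land in a server that already has 15, giving it 16.
So 33 × 15 + 1 = 496 files are required.

496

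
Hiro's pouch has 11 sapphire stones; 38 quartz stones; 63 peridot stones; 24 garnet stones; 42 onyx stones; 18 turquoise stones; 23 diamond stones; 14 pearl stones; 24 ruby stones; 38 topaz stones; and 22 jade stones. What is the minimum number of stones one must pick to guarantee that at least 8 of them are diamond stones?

In the worst case for collecting diamond stones, every non-diamond stone comes out first.
There are 11 + 38 + 63 + 24 + 42 + 18 + 14 + 24 + 38 + 22 = 294 non-diamond stones altogether.
After those, each further stone must be diamond, so 294 + 8 = 302 draws guarantee 8 diamond stones.

302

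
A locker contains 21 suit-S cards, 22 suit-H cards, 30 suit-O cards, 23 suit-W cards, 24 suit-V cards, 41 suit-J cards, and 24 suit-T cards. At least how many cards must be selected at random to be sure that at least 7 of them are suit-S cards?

171

In the worst case for collecting suit-S cards, every non-suit-S card comes out first.
There are 22 + 30 + 23 + 24 + 41 + 24 = 164 non-suit-S cards altogether.
After those, each further card must be suit-S, so 164 + 7 = 171 draws guarantee 7 suit-S cards.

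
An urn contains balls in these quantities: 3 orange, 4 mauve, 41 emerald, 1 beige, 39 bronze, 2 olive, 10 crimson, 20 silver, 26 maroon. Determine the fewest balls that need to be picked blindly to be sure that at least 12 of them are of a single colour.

65

An adversary could hand out at most 11 balls per colour (5 colours run out sooner): 3 + 4 + 11 + 1 + 11 + 2 + 10 + 11 + 11 = 64 balls and still no colour has 12.
By the pigeonhole principle, one more ball lands in a colour already at 11, so 65 draws are enough and 64 are not.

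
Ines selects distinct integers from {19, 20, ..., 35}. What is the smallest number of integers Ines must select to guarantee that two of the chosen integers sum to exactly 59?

12

Two chosen integers sum to 59 exactly when both halves of some pair {x, 59−x} with 24 ≤ x ≤ 59−x ≤ 35 are chosen — 6 such pairs.
The remaining 5 elements (those with no distinct partner in range) can never complete a 59-sum, so the worst case takes all of them and one from each pair: 5 + 6 = 11.
By pigeonhole, the 12th integer has to be the second member of some pair, so 11 + 1 = 12.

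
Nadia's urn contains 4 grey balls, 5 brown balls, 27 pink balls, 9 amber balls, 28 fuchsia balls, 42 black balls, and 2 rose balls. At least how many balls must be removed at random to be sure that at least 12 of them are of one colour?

54

The 7 colours are the holes; the balls drawn are the pigeons.
To avoid 12 of any one colour, the worst case takes at most 11 of each colour, or every ball of a colour that has fewer than 11.
That gives 4 + 5 + 11 + 9 + 11 + 11 + 2 = 53 balls with no colour reaching 12.
The next ball forces some colour to 12, so 53 + 1 = 54.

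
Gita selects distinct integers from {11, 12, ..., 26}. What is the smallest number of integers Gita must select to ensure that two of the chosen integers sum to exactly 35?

Group the elements by complementary pair {x, 35−x}: {11,24}, {12,23}, {13,22}, …, giving 7 two-element pairs and 2 integers whose partner 35−x falls outside [11,26].
Pigeonhole: treating each of those 9 groups as a pigeonhole, one can pick one integer per group — 9 integers — with no two summing to 35.
The 10th integer lands in an occupied pair, forcing a sum of 35.

10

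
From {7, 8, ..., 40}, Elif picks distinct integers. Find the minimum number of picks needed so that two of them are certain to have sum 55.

22

Group the elements by complementary pair {x, 55−x}: {15,40}, {16,39}, {17,38}, …, giving 13 two-element pairs and 8 integers whose partner 55−x falls outside [7,40].
By the pigeonhole principle, treating each of those 21 groups as a pigeonhole, one can pick one integer per group — 21 integers — with no two summing to 55.
The 22nd integer lands in an occupied pair, forcing a sum of 55.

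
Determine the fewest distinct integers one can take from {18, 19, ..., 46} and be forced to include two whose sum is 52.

22

A set avoiding the sum 52 can contain at most one of each pair {x, 52−x}, plus the 13 elements whose complement lies outside the range or equal to its own complement.
The integers 26, …, 46 (21 of them) are such a set: any two sum to at least 26+27 = 53 > 52.
By the pigeonhole principle, any 22nd integer completes one of the 8 pairs, so 22 choices force a sum of 52.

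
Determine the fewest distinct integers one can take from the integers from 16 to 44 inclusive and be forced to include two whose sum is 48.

22

A set avoiding the sum 48 can contain at most one of each pair {x, 48−x}, plus the 13 elements whose complement lies outside the range or equal to its own complement.
The integers 24, …, 44 (21 of them) are such a set: any two sum to at least 24+25 = 49 > 48.
Any 22nd integer completes one of the 8 pairs, so 22 choices force a sum of 48.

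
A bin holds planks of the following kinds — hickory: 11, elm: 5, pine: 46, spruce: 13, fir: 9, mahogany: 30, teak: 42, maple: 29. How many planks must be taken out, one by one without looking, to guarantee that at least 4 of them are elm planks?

184

In the worst case for collecting elm planks, every non-elm plank comes out first.
There are 11 + 46 + 13 + 9 + 30 + 42 + 29 = 180 non-elm planks altogether.
After those, each further plank must be elm, so 180 + 4 = 184 draws guarantee 4 elm planks.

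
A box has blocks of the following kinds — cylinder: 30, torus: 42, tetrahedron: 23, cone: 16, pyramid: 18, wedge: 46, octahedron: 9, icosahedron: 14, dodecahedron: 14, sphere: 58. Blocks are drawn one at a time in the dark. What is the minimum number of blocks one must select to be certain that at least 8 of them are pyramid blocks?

In the worst case for collecting pyramid blocks, every non-pyramid block comes out first.
There are 30 + 42 + 23 + 16 + 46 + 9 + 14 + 14 + 58 = 252 non-pyramid blocks altogether.
After those, each further block must be pyramid, so 252 + 8 = 260 draws guarantee 8 pyramid blocks.

260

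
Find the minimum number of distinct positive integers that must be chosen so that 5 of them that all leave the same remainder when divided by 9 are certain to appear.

By the pigeonhole principle, the 9 residue classes mod 9 are the pigeonholes.
With 36 integers one could put 4 in each residue class and have no class reach 5.
The 37th integer pushes some class to 5, so 9·4 + 1 = 37.

37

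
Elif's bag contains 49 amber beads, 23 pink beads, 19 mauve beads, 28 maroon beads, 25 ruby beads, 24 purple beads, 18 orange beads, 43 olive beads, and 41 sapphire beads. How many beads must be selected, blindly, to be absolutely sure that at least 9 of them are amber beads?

230

In the worst case for collecting amber beads, every non-amber bead comes out first.
There are 23 + 19 + 28 + 25 + 24 + 18 + 43 + 41 = 221 non-amber beads altogether.
After those, each further bead must be amber, so 221 + 9 = 230 draws guarantee 9 amber beads.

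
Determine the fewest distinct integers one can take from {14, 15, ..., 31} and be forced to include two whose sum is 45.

10

A set avoiding the sum 45 can contain at most one of each pair {x, 45−x}.
The integers 23, …, 31 (9 of them) are such a set: any two sum to at least 23+24 = 47 > 45.
By the pigeonhole principle, any 10th integer completes one of the 9 pairs, so 10 choices force a sum of 45.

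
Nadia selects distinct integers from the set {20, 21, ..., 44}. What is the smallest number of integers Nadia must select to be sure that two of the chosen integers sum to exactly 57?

A set avoiding the sum 57 can contain at most one of each pair {x, 57−x}, plus the 7 elements whose complement lies outside the range.
The integers 29, …, 44 (16 of them) are such a set: any two sum to at least 29+30 = 59 > 57.
Pigeonhole: any 17th integer completes one of the 9 pairs, so 17 choices force a sum of 57.

17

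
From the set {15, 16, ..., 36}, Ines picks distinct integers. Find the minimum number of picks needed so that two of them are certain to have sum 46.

A set avoiding the sum 46 can contain at most one of each pair {x, 46−x}, plus the 6 elements whose complement lies outside the range or equal to its own complement.
The integers 23, …, 36 (14 of them) are such a set: any two sum to at least 23+24 = 47 > 46.
By pigeonhole, any 15th integer completes one of the 8 pairs, so 15 choices force a sum of 46.

15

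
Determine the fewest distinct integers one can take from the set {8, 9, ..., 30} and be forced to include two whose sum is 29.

17

Group the elements by complementary pair {x, 29−x}: {8,21}, {9,20}, {10,19}, …, giving 7 two-element pairs and 9 integers whose partner 29−x falls outside [8,30].
By pigeonhole, treating each of those 16 groups as a pigeonhole, one can pick one integer per group — 16 integers — with no two summing to 29.
The 17th integer lands in an occupied pair, forcing a sum of 29.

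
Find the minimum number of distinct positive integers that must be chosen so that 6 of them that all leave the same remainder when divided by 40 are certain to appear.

201

The 40 residue classes mod 40 are the pigeonholes.
With 200 integers one could put 5 in each residue class and have no class reach 6.
The 201st integer pushes some class to 6, so 40·5 + 1 = 201.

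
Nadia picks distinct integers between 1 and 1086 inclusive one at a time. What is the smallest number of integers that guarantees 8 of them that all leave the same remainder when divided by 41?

Pigeonhole: the 41 residue classes mod 41 are the pigeonholes.
With 287 integers one could put 7 in each residue class and have no class reach 8.
The 288th integer pushes some class to 8, so 41·7 + 1 = 288.

288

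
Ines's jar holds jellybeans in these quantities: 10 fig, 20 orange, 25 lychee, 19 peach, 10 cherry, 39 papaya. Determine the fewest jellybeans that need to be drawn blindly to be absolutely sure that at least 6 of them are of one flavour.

31

An adversary could hand out at most 5 jellybeans per flavour: 5 + 5 + 5 + 5 + 5 + 5 = 30 jellybeans and still no flavour has 6.
One more jellybean lands in a flavour already at 5, so 31 draws are enough and 30 are not.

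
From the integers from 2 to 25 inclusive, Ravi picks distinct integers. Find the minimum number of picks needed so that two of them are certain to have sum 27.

13

Group the elements by complementary pair {x, 27−x}: {2,25}, {3,24}, {4,23}, …, giving 12 two-element pairs.
By pigeonhole, treating each of those 12 groups as a pigeonhole, one can pick one integer per group — 12 integers — with no two summing to 27.
The 13th integer lands in an occupied pair, forcing a sum of 27.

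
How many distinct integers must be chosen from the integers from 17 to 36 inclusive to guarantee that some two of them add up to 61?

Two chosen integers sum to 61 exactly when both halves of some pair {x, 61−x} with 25 ≤ x ≤ 61−x ≤ 36 are chosen — 6 such pairs.
The remaining 8 elements (those with no distinct partner in range) can never complete a 61-sum, so the worst case takes all of them and one from each pair: 8 + 6 = 14.
By pigeonhole, the 15th integer has to be the second member of some pair, so 14 + 1 = 15.

15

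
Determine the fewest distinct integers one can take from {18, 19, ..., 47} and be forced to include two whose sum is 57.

20

Two chosen integers sum to 57 exactly when both halves of some pair {x, 57−x} with 18 ≤ x ≤ 57−x ≤ 39 are chosen — 11 such pairs.
The remaining 8 elements (those with no distinct partner in range) can never complete a 57-sum, so the worst case takes all of them and one from each pair: 8 + 11 = 19.
The 20th integer has to be the second member of some pair, so 19 + 1 = 20.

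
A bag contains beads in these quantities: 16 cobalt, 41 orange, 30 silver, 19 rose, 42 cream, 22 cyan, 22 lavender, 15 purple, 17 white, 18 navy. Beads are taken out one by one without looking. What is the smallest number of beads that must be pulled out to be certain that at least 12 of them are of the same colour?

111

An adversary could hand out at most 11 beads per colour: 11 + 11 + 11 + 11 + 11 + 11 + 11 + 11 + 11 + 11 = 110 beads and still no colour has 12.
One more bead lands in a colour already at 11, so 111 draws are enough and 110 are not.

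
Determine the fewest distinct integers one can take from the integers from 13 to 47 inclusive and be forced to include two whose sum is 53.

Group the elements by complementary pair {x, 53−x}: {13,40}, {14,39}, {15,38}, …, giving 14 two-element pairs and 7 integers whose partner 53−x falls outside [13,47].
Treating each of those 21 groups as a pigeonhole, one can pick one integer per group — 21 integers — with no two summing to 53.
The 22nd integer lands in an occupied pair, forcing a sum of 53.

22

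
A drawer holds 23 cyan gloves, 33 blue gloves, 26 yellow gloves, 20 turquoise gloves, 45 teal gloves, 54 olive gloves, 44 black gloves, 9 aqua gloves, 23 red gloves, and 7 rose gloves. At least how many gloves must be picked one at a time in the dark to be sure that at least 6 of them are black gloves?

246

In the worst case for collecting black gloves, every non-black glove comes out first.
There are 23 + 33 + 26 + 20 + 45 + 54 + 9 + 23 + 7 = 240 non-black gloves altogether.
After those, each further glove must be black, so 240 + 6 = 246 draws guarantee 6 black gloves.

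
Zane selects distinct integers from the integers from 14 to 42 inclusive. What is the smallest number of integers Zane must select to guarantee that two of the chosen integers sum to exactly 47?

A set avoiding the sum 47 can contain at most one of each pair {x, 47−x}, plus the 9 elements whose complement lies outside the range.
The integers 24, …, 42 (19 of them) are such a set: any two sum to at least 24+25 = 49 > 47.
Any 20th integer completes one of the 10 pairs, so 20 choices force a sum of 47.

20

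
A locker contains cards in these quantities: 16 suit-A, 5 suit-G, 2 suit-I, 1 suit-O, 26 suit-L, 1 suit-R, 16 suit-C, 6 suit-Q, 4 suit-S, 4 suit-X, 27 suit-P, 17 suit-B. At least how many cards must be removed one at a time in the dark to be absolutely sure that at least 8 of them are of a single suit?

59

An adversary could hand out at most 7 cards per suit (7 suits run out sooner): 7 + 5 + 2 + 1 + 7 + 1 + 7 + 6 + 4 + 4 + 7 + 7 = 58 cards and still no suit has 8.
Pigeonhole: one more card lands in a suit already at 7, so 59 draws are enough and 58 are not.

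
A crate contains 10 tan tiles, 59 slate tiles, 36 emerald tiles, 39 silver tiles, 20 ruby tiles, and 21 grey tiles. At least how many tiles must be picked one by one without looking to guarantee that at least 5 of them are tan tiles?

In the worst case for collecting tan tiles, every non-tan tile comes out first.
There are 59 + 36 + 39 + 20 + 21 = 175 non-tan tiles altogether.
After those, each further tile must be tan, so 175 + 5 = 180 draws guarantee 5 tan tiles.

180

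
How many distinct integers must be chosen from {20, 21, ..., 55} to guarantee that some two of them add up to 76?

A set avoiding the sum 76 can contain at most one of each pair {x, 76−x}, plus the 2 elements whose complement lies outside the range or equal to its own complement.
The integers 20, …, 38 (19 of them) are such a set: any two sum to at least 20+21 = 41 and at most 37+38 = 75 < 76.
Any 20th integer completes one of the 17 pairs, so 20 choices force a sum of 76.

20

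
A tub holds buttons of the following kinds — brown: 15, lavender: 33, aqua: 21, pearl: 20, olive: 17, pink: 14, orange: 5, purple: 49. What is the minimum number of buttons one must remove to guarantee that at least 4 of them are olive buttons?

161

In the worst case for collecting olive buttons, every non-olive button comes out first.
There are 15 + 33 + 21 + 20 + 14 + 5 + 49 = 157 non-olive buttons altogether.
After those, each further button must be olive, so 157 + 4 = 161 draws guarantee 4 olive buttons.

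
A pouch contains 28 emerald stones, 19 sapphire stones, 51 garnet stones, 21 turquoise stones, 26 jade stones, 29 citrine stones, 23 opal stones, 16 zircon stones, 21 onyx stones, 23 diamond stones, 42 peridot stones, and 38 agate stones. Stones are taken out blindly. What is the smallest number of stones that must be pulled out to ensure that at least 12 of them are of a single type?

An adversary could hand out at most 11 stones per type: 11 + 11 + 11 + 11 + 11 + 11 + 11 + 11 + 11 + 11 + 11 + 11 = 132 stones and still no type has 12.
Pigeonhole: one more stone lands in a type already at 11, so 133 draws are enough and 132 are not.

133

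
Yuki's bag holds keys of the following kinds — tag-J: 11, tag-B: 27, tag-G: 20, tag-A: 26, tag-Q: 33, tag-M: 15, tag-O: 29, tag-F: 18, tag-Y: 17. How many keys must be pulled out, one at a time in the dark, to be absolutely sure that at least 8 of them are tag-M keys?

In the worst case for collecting tag-M keys, every non-tag-M key comes out first.
There are 11 + 27 + 20 + 26 + 33 + 29 + 18 + 17 = 181 non-tag-M keys altogether.
After those, each further key must be tag-M, so 181 + 8 = 189 draws guarantee 8 tag-M keys.

189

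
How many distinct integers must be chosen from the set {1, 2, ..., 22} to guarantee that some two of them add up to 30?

Two chosen integers sum to 30 exactly when both halves of some pair {x, 30−x} with 8 ≤ x ≤ 30−x ≤ 22 are chosen — 7 such pairs.
The remaining 8 elements (those with no distinct partner in range) can never complete a 30-sum, so the worst case takes all of them and one from each pair: 8 + 7 = 15.
The 16th integer has to be the second member of some pair, so 15 + 1 = 16.

16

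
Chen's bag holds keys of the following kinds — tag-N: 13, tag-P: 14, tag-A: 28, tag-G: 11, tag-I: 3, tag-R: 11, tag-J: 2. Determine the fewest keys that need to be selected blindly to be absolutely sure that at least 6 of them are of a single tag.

Put each drawn key into a box by tag. The largest draw with every box below 6 takes min(count, 5) from each tag; tags with fewer than 5 contribute all they have.
Σ min(cᵢ, 5) = 5 + 5 + 5 + 5 + 3 + 5 + 2 = 30.
Draw number 30 + 1 = 31 must push one box to 6.

31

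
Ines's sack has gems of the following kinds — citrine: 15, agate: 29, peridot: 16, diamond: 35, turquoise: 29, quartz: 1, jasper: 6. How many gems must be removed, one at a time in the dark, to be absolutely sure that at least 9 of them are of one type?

48

An adversary could hand out at most 8 gems per type (quartz, jasper run out sooner): 8 + 8 + 8 + 8 + 8 + 1 + 6 = 47 gems and still no type has 9.
By pigeonhole, one more gem lands in a type already at 8, so 48 draws are enough and 47 are not.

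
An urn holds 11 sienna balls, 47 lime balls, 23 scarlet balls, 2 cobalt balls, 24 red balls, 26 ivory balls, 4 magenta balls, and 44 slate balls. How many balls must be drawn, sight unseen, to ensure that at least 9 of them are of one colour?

An adversary could hand out at most 8 balls per colour (cobalt, magenta run out sooner): 8 + 8 + 8 + 2 + 8 + 8 + 4 + 8 = 54 balls and still no colour has 9.
By the pigeonhole principle, one more ball lands in a colour already at 8, so 55 draws are enough and 54 are not.

55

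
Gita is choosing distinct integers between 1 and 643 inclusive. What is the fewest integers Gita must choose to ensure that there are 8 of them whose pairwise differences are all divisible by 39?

Integers whose pairwise differences are multiples of 39 are exactly those sharing a remainder mod 39. The 39 residue classes mod 39 are the pigeonholes.
With 273 integers one could put 7 in each residue class and have no class reach 8.
The 274th integer pushes some class to 8, so 39·7 + 1 = 274.

274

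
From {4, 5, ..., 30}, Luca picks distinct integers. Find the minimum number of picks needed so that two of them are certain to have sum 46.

21

A set avoiding the sum 46 can contain at most one of each pair {x, 46−x}, plus the 13 elements whose complement lies outside the range or equal to its own complement.
The integers 4, …, 23 (20 of them) are such a set: any two sum to at least 4+5 = 9 and at most 22+23 = 45 < 46.
By the pigeonhole principle, any 21st integer completes one of the 7 pairs, so 21 choices force a sum of 46.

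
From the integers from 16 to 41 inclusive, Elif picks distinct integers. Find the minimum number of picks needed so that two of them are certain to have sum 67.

Group the elements by complementary pair {x, 67−x}: {26,41}, {27,40}, {28,39}, …, giving 8 two-element pairs and 10 integers whose partner 67−x falls outside [16,41].
Treating each of those 18 groups as a pigeonhole, one can pick one integer per group — 18 integers — with no two summing to 67.
The 19th integer lands in an occupied pair, forcing a sum of 67.

19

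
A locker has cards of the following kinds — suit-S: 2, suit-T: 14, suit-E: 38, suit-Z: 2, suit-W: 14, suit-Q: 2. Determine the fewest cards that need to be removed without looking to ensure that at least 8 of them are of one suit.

An adversary could hand out at most 7 cards per suit (suit-S, suit-Z, suit-Q run out sooner): 2 + 7 + 7 + 2 + 7 + 2 = 27 cards and still no suit has 8.
By pigeonhole, one more card lands in a suit already at 7, so 28 draws are enough and 27 are not.

28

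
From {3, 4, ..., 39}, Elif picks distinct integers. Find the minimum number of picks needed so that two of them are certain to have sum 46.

22

Two chosen integers sum to 46 exactly when both halves of some pair {x, 46−x} with 7 ≤ x ≤ 46−x ≤ 39 are chosen — 16 such pairs.
The remaining 5 elements (those with no distinct partner in range) can never complete a 46-sum, so the worst case takes all of them and one from each pair: 5 + 16 = 21.
By the pigeonhole principle, the 22nd integer has to be the second member of some pair, so 21 + 1 = 22.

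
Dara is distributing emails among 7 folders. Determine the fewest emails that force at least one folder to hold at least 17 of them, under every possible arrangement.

With 112 emails one could put exactly 16 in each of the 7 folders, and no folder would reach 17.
By the pigeonhole principle, one more email must land in a folder that already has 16, giving it 17.
So 7 × 16 + 1 = 113 emails are required.

113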